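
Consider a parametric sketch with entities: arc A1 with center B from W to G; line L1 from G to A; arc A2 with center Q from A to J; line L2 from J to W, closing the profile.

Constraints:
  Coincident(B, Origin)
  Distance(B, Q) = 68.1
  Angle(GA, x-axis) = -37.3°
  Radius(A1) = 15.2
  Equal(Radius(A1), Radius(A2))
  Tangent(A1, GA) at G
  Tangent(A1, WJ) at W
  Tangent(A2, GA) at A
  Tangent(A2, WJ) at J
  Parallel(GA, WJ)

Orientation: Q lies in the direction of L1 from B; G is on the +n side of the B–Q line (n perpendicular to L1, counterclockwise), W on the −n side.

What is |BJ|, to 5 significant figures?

69.776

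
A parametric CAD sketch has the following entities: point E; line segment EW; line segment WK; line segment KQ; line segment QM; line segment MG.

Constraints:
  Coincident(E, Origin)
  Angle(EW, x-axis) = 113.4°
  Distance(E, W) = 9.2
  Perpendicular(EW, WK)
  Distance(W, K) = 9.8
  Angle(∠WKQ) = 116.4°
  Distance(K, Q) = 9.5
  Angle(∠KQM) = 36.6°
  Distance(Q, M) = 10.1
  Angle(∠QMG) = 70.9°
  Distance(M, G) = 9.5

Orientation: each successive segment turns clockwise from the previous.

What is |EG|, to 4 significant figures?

16.78

E is at the origin; EW runs at 113.4° with length 9.2, so W = (-3.654, 8.443). The perpendicularity gives WK at right angles to EW, so WK runs at 23.40°; with |WK| = 9.8, K = (5.340, 12.34). ∠WKQ = 116.4° gives KQ at -40.20° from the x-axis; with |KQ| = 9.5, Q = (12.60, 6.204). ∠KQM = 36.6° gives QM at 176.4° from the x-axis; with |QM| = 10.1, M = (2.516, 6.838). ∠QMG = 70.9° gives MG at 67.30° from the x-axis; with |MG| = 9.5, G = (6.182, 15.60). Then |EG| = |G − E| = 16.78.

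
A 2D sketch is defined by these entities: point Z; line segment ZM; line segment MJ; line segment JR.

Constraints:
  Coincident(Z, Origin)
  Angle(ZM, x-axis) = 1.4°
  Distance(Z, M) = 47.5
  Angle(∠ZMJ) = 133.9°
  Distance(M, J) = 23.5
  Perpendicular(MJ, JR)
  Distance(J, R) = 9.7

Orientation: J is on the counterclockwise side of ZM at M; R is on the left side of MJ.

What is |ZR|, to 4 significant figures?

61.54

Z is at the origin; ZM runs at 1.4° with length 47.5, so M = 47.5·(cos 1.4°, sin 1.4°) = (47.49, 1.161). ∠ZMJ = 133.9°, so MJ runs at 1.4° + (180° − 133.9°) = 47.50° from the x-axis; with |MJ| = 23.5, J = M + 23.5·(cos 47.50°, sin 47.50°) = (63.36, 18.49). MJ ⟂ JR; with |JR| = 9.7 on the left of MJ, R = J + 9.7·(-0.7373, 0.6756) = (56.21, 25.04). Then |ZR| = |R − Z| = 61.54.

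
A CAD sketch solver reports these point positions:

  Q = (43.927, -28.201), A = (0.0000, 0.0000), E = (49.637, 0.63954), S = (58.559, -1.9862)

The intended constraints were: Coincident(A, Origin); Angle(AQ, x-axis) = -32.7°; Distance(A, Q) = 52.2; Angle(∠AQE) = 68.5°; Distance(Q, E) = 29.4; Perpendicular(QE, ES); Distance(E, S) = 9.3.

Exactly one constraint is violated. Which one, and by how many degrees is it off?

Perpendicular(QE, ES) — off by 5.20°.

A = (0.00, 0.00) ✓; AQ at -32.70° ✓; |AQ| = 52.20 ✓; ∠AQE = 68.50° ✓; |QE| = 29.40 ✓; ∠(QE, ES) = 95.20° ✗; |ES| = 9.300 ✓.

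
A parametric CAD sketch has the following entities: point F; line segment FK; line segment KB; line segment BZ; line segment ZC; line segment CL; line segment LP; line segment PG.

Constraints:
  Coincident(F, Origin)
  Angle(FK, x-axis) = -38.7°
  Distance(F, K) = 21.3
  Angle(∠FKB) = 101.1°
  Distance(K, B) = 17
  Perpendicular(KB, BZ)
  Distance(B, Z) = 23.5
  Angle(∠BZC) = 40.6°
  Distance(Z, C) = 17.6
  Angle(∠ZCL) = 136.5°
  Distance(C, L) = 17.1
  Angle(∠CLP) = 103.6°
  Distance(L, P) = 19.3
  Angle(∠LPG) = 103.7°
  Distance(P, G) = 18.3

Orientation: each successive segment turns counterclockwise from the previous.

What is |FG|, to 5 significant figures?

39.870

F is at the origin; FK runs at -38.7° with length 21.3, so K = (16.623, -13.318). ∠FKB = 101.1° gives KB at 40.200° from the x-axis; with |KB| = 17.0, B = (29.608, -2.3449). The perpendicularity gives BZ at right angles to KB, so BZ runs at 130.20°; with |BZ| = 23.5, Z = (14.439, 15.604). ∠BZC = 40.6° gives ZC at -90.400° from the x-axis; with |ZC| = 17.6, C = (14.317, -1.9953). ∠ZCL = 136.5° gives CL at -46.900° from the x-axis; with |CL| = 17.1, L = (26.001, -14.481). ∠CLP = 103.6° gives LP at 29.500° from the x-axis; with |LP| = 19.3, P = (42.798, -4.9773). ∠LPG = 103.7° gives PG at 105.80° from the x-axis; with |PG| = 18.3, G = (37.816, 12.631). Then |FG| = |G − F| = 39.870.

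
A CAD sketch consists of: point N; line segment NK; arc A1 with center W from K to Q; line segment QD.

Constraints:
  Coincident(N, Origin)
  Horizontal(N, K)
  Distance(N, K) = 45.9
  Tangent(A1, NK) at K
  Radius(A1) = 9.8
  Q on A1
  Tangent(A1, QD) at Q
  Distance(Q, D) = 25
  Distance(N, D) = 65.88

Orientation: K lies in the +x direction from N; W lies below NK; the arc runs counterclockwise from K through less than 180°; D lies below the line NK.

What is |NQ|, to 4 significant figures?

42.18

Checks: |NK| = 45.90 ✓; |WQ| = 9.800 ✓; ∠(WQ, QD) = 90.00° ✓; |QD| = 25.00 ✓; |ND| = 65.88 ✓.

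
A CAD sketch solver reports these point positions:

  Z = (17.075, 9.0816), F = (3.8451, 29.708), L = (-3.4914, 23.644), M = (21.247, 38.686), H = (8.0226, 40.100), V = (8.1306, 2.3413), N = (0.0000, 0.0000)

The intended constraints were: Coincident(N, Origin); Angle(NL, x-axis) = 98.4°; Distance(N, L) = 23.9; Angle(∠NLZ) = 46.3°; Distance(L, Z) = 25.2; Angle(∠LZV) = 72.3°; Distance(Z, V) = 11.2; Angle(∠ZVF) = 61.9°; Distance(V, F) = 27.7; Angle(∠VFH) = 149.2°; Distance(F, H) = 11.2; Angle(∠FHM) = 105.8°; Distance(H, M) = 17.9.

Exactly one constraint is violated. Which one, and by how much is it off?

Distance(H, M) = 17.9 — off by 4.60.

N = (0.00, 0.00) ✓; NL at 98.40° ✓; |NL| = 23.90 ✓; ∠NLZ = 46.30° ✓; |LZ| = 25.20 ✓; ∠LZV = 72.30° ✓; |ZV| = 11.20 ✓; ∠ZVF = 61.90° ✓; |VF| = 27.70 ✓; ∠VFH = 149.2° ✓; |FH| = 11.20 ✓; ∠FHM = 105.8° ✓; |HM| = 13.30 ✗.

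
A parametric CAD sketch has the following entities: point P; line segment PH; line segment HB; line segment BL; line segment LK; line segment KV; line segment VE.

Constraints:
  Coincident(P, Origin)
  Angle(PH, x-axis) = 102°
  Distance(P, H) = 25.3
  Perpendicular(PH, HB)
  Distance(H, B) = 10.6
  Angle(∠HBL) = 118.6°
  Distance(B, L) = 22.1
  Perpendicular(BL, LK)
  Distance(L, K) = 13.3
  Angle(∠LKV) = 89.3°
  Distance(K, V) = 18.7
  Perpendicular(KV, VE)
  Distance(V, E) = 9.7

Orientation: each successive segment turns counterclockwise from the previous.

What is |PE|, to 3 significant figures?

22.6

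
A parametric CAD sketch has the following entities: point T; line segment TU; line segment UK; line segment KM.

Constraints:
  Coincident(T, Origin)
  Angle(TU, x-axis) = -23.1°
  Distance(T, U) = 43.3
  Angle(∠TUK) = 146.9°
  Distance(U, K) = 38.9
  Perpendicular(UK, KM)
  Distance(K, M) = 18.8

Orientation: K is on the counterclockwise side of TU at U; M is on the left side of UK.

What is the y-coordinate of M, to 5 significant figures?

8.2811

∠TUK = 146.9°, so UK runs at -23.1° + (180° − 146.9°) = 10.000° from the x-axis; with |UK| = 38.9, K = U + 38.9·(cos 10.000°, sin 10.000°) = (78.137, -10.233). UK ⟂ KM; with |KM| = 18.8 on the left of UK, M = K + 18.8·(-0.17365, 0.98481) = (74.873, 8.2811). So M.y = 8.2811.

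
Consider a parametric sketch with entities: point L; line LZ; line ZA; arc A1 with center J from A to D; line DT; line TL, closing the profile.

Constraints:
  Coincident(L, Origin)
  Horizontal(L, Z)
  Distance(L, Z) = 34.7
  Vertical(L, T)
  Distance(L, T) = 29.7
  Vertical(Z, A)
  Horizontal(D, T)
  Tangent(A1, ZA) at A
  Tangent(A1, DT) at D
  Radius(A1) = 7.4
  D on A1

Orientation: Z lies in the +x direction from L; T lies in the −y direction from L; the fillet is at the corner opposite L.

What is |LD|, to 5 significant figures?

40.341

The virtual corner opposite L is at (34.700, -29.700). A1 meets ZA tangentially, so JA is at right angles to ZA and tangency of A1 to DT means the radius JD is perpendicular to DT, with radius 7.4, so the center J sits 7.4 in from both sides at J = (27.300, -22.300). That places the tangent points at A = (34.700, -22.300) on ZA and D = (27.300, -29.700) on DT. Then |LD| = |D − L| = 40.341.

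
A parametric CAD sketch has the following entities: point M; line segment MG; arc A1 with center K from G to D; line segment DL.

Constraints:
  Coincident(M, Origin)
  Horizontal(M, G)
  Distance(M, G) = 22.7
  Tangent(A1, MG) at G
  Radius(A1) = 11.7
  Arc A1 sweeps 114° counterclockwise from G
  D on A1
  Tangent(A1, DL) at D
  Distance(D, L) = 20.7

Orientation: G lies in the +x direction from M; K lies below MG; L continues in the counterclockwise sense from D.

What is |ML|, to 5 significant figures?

40.846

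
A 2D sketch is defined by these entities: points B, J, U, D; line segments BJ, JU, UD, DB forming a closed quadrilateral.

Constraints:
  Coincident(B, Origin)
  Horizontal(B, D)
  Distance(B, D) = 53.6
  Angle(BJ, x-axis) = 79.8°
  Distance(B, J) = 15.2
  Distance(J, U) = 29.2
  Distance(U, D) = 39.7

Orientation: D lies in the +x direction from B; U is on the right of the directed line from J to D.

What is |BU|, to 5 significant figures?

19.187

B is at the origin; B and D share the same y with |BD| = 53.6 and D in +x, so D = (53.6, 0). BJ runs at 79.8° with |BJ| = 15.2, so J = (2.6917, 14.960). U is determined by |JU| = 29.2 and |UD| = 39.7 together: it lies at the intersection of circle(J, 29.2) and circle(D, 39.7). With |JD| = 53.061, the foot of the radical line on JD is 19.713 from J and the perpendicular offset is √(29.2² − 19.713²) = 21.541. Taking the right-of-JD solution: U = (15.532, -11.266).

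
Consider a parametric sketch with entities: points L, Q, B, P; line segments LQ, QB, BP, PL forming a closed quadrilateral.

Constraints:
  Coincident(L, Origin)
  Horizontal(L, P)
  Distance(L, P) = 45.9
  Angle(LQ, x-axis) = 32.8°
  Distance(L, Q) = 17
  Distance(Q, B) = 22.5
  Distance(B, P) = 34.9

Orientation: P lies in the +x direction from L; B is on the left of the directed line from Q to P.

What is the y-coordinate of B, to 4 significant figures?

28.54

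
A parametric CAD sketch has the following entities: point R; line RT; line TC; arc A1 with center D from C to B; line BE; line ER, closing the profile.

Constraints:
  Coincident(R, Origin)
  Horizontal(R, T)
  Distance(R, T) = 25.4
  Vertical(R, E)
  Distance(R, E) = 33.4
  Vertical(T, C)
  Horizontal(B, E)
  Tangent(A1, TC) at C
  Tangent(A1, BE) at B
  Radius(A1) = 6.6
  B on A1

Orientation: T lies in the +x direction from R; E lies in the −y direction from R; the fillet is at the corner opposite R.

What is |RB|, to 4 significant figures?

38.33

The virtual corner opposite R is at (25.40, -33.40). A1 meets TC tangentially, so DC is at right angles to TC and tangency of A1 to BE means the radius DB is perpendicular to BE, with radius 6.6, so the center D sits 6.6 in from both sides at D = (18.80, -26.80). That places the tangent points at C = (25.40, -26.80) on TC and B = (18.80, -33.40) on BE. Then |RB| = |B − R| = 38.33.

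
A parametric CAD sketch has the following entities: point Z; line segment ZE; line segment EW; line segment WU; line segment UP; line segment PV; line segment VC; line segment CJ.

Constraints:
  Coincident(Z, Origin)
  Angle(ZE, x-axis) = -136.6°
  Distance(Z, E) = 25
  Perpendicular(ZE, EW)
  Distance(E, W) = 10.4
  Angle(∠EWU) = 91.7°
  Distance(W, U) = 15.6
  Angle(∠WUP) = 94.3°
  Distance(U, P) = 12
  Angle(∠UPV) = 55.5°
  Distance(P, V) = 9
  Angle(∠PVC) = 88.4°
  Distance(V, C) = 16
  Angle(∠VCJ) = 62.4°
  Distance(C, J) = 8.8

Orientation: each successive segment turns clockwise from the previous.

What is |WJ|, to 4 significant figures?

21.68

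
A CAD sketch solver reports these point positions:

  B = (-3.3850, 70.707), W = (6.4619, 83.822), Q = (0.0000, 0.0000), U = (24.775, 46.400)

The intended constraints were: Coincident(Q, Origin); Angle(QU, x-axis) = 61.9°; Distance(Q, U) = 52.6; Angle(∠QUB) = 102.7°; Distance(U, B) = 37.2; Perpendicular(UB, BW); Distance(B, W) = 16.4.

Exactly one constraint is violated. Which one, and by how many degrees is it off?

Perpendicular(UB, BW) — off by 3.90°.

Q = (0.00, 0.00) ✓; QU at 61.90° ✓; |QU| = 52.60 ✓; ∠QUB = 102.7° ✓; |UB| = 37.20 ✓; ∠(UB, BW) = 86.10° ✗; |BW| = 16.40 ✓.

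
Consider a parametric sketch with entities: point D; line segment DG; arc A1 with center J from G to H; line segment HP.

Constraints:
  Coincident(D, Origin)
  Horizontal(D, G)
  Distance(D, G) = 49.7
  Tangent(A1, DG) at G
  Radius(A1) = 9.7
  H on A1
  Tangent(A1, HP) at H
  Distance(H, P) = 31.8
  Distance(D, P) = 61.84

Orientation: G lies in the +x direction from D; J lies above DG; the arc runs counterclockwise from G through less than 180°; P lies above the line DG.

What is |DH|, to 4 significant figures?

60.08

D is at the origin; DG is horizontal with |DG| = 49.7 and G on the +x side, so G = (49.70, 0.000). Since A1 is tangent to DG there, JG ⟂ DG, so J = G + (0, 9.7) = (49.70, 9.700). Since JH ⟂ HP (tangency), |JP| = √(9.7² + 31.8²) = 33.25 regardless of where H sits on A1. So P lies on both circle(D, 61.84) and circle(J, 33.25); the above-DG intersection is P = (44.84, 42.59). H is the foot of the tangent from P: H = (58.46, 13.86).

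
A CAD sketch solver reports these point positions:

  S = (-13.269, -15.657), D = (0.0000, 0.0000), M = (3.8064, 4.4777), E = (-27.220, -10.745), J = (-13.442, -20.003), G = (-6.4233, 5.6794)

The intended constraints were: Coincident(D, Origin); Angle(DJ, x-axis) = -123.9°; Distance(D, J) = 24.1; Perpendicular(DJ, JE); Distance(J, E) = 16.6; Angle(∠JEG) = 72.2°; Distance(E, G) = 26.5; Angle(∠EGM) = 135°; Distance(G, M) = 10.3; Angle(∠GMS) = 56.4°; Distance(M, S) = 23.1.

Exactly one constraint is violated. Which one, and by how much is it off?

Distance(M, S) = 23.1 — off by 3.30.

D = (0.00, 0.00) ✓; DJ at -123.9° ✓; |DJ| = 24.10 ✓; ∠(DJ, JE) = 90.00° ✓; |JE| = 16.60 ✓; ∠JEG = 72.20° ✓; |EG| = 26.50 ✓; ∠EGM = 135.0° ✓; |GM| = 10.30 ✓; ∠GMS = 56.40° ✓; |MS| = 26.40 ✗.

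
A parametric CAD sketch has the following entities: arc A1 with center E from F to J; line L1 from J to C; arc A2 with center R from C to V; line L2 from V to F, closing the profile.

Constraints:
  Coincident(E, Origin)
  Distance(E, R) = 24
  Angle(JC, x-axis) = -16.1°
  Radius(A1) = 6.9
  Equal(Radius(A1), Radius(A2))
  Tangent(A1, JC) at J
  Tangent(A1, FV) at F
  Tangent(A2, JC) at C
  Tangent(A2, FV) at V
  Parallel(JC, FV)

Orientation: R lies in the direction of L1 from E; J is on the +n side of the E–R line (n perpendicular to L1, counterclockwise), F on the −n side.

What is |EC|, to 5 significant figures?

24.972

The slot axis is L1's direction at -16.1°, so u = (cos -16.1°, sin -16.1°) = (0.96078, -0.27731) and n = (−sin -16.1°, cos -16.1°) = (0.27731, 0.96078). E is at the origin and R lies 24.0 along u from E, so R = 24.0·u = (23.059, -6.6556). Tangency of A1 to both parallel lines with radius 6.9 puts J and F at E ± 6.9·n: J = (1.9135, 6.6294), F = (-1.9135, -6.6294). Equal radii place C and V the same way about R: C = R + 6.9·n = (24.972, -0.026176), V = R − 6.9·n = (21.145, -13.285). Then |EC| = |C − E| = 24.972.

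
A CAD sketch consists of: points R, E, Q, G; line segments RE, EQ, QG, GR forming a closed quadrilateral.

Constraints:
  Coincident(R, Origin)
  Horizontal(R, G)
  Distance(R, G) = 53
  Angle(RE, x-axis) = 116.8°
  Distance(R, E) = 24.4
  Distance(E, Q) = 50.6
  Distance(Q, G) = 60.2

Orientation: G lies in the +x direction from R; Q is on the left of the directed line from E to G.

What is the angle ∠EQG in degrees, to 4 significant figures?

74.64°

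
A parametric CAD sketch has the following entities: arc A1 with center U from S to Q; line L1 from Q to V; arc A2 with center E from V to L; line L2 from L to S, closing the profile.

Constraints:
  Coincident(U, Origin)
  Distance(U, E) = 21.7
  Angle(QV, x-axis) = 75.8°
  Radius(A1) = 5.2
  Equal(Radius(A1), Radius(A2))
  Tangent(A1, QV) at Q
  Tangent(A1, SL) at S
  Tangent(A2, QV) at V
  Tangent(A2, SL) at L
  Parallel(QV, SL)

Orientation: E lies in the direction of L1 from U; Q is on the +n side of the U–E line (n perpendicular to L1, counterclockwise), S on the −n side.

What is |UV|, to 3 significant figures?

22.3

The slot axis is L1's direction at 75.8°, so u = (cos 75.8°, sin 75.8°) = (0.245, 0.969) and n = (−sin 75.8°, cos 75.8°) = (-0.969, 0.245). U is at the origin and E lies 21.7 along u from U, so E = 21.7·u = (5.32, 21.0). Tangency of A1 to both parallel lines with radius 5.2 puts Q and S at U ± 5.2·n: Q = (-5.04, 1.28), S = (5.04, -1.28). Equal radii place V and L the same way about E: V = E + 5.2·n = (0.282, 22.3), L = E − 5.2·n = (10.4, 19.8). Then |UV| = |V − U| = 22.3.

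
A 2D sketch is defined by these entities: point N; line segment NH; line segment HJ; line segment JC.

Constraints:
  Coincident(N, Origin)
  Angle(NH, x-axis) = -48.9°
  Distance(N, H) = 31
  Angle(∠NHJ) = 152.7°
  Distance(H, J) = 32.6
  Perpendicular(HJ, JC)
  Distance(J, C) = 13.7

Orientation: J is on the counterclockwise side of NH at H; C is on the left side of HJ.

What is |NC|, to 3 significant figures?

60.1

N is at the origin; NH runs at -48.9° with length 31.0, so H = 31.0·(cos -48.9°, sin -48.9°) = (20.4, -23.4). ∠NHJ = 152.7°, so HJ runs at -48.9° + (180° − 152.7°) = -21.6° from the x-axis; with |HJ| = 32.6, J = H + 32.6·(cos -21.6°, sin -21.6°) = (50.7, -35.4). The perpendicularity gives JC at right angles to HJ; with |JC| = 13.7 on the left of HJ, C = J + 13.7·(0.368, 0.930) = (55.7, -22.6). Then |NC| = |C − N| = 60.1.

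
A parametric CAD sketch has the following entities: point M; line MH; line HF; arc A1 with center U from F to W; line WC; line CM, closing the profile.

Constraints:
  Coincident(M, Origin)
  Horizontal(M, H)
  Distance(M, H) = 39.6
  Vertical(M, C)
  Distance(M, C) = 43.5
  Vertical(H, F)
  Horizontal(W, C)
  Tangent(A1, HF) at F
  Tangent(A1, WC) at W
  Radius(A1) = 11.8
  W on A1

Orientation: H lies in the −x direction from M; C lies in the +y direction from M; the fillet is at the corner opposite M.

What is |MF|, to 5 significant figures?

50.725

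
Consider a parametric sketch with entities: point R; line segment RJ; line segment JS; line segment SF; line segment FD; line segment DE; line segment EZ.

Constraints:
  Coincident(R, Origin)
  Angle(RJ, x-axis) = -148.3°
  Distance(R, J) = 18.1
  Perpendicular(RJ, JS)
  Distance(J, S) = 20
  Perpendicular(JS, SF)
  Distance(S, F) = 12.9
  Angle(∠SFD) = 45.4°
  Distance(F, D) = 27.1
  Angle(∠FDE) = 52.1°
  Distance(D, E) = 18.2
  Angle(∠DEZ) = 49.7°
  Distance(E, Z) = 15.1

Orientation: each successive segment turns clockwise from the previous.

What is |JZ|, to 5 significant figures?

11.368

R is at the origin; RJ runs at -148.3° with length 18.1, so J = (-15.400, -9.5110). RJ is perpendicular to JS, so JS runs at 121.70°; with |JS| = 20.0, S = (-25.909, 7.5052). The perpendicularity gives SF at right angles to JS, so SF runs at 31.700°; with |SF| = 12.9, F = (-14.934, 14.284). ∠SFD = 45.4° gives FD at -102.90° from the x-axis; with |FD| = 27.1, D = (-20.984, -12.132). ∠FDE = 52.1° gives DE at 129.20° from the x-axis; with |DE| = 18.2, E = (-32.487, 1.9717). ∠DEZ = 49.7° gives EZ at -1.1000° from the x-axis; with |EZ| = 15.1, Z = (-17.389, 1.6818). Then |JZ| = |Z − J| = 11.368.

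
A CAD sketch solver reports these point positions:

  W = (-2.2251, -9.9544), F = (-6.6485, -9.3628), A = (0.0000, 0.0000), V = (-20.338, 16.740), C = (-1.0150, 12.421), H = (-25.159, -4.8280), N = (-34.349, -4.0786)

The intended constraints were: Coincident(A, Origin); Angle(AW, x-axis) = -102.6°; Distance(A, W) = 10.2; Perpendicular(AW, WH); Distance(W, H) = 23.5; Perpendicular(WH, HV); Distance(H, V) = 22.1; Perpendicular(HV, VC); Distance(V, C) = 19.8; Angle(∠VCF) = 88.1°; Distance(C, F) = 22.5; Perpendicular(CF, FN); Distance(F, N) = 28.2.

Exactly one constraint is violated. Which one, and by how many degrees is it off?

Perpendicular(CF, FN) — off by 3.70°.

A = (0.00, 0.00) ✓; AW at -102.6° ✓; |AW| = 10.20 ✓; ∠(AW, WH) = 90.00° ✓; |WH| = 23.50 ✓; ∠(WH, HV) = 90.00° ✓; |HV| = 22.10 ✓; ∠(HV, VC) = 90.00° ✓; |VC| = 19.80 ✓; ∠VCF = 88.10° ✓; |CF| = 22.50 ✓; ∠(CF, FN) = 86.30° ✗; |FN| = 28.20 ✓.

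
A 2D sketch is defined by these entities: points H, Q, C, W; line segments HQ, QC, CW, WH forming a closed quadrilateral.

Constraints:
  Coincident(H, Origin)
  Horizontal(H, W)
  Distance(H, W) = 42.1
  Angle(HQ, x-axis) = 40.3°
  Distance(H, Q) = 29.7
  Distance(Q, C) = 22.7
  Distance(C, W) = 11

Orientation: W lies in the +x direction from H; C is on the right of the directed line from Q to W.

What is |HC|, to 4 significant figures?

31.30

Checks: H = (0.00, 0.00) ✓; |QC| = 22.70 ✓; |CW| = 11.00 ✓.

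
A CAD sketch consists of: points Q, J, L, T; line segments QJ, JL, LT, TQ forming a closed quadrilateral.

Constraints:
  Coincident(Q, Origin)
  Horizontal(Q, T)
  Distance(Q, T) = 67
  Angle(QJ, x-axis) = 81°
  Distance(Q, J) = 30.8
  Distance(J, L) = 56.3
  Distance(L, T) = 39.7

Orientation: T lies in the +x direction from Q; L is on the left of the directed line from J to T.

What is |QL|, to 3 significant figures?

72.0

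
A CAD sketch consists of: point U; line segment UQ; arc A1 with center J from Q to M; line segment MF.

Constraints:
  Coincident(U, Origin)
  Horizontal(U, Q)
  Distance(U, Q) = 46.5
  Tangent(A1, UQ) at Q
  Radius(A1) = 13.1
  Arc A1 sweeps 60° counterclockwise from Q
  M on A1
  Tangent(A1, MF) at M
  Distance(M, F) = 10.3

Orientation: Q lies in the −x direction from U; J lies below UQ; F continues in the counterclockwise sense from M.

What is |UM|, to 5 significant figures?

58.215

Tangency of A1 to UQ means the radius JQ is perpendicular to UQ, so J = Q + (0, -13.1) = (-46.500, -13.100). On A1, Q sits at bearing 90° from J; a 60° counterclockwise sweep puts M at bearing 150°, so M = J + 13.1·(cos 150°, sin 150°) = (-57.845, -6.5500). Then |UM| = |M − U| = 58.215.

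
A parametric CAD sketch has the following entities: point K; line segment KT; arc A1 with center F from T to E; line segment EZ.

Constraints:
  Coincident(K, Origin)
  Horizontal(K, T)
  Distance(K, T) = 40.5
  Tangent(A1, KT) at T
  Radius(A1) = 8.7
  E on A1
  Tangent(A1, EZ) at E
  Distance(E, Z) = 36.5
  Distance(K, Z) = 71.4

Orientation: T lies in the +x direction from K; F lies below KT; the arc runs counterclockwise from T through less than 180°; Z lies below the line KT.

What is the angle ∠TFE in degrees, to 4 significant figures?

130.7°

K is at the origin; KT is horizontal with |KT| = 40.5 and T on the +x side, so T = (40.50, 0.000). Since A1 is tangent to KT there, FT ⟂ KT, so F = T + (0, -8.7) = (40.50, -8.700). Since FE ⟂ EZ (tangency), |FZ| = √(8.7² + 36.5²) = 37.52 regardless of where E sits on A1. So Z lies on both circle(K, 71.4) and circle(F, 37.52); the below-KT intersection is Z = (57.71, -42.04). E is the foot of the tangent from Z: E = (33.90, -14.37).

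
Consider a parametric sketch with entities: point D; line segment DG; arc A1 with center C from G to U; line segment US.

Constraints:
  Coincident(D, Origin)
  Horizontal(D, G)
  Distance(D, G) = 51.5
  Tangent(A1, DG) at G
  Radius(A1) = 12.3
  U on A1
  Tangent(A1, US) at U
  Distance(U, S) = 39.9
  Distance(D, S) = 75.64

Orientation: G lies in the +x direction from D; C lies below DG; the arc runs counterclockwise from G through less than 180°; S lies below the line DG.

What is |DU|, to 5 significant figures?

43.090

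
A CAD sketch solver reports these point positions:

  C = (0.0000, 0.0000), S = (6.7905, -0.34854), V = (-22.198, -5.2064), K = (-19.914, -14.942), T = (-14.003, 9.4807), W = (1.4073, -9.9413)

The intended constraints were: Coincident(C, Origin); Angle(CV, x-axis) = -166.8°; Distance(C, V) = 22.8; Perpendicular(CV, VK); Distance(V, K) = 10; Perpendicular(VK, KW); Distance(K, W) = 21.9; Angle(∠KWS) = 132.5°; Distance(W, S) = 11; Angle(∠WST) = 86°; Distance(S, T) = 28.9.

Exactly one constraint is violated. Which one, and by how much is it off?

Distance(S, T) = 28.9 — off by 5.90.

C = (0.00, 0.00) ✓; CV at -166.8° ✓; |CV| = 22.80 ✓; ∠(CV, VK) = 90.00° ✓; |VK| = 10.00 ✓; ∠(VK, KW) = 90.00° ✓; |KW| = 21.90 ✓; ∠KWS = 132.5° ✓; |WS| = 11.00 ✓; ∠WST = 86.00° ✓; |ST| = 23.00 ✗.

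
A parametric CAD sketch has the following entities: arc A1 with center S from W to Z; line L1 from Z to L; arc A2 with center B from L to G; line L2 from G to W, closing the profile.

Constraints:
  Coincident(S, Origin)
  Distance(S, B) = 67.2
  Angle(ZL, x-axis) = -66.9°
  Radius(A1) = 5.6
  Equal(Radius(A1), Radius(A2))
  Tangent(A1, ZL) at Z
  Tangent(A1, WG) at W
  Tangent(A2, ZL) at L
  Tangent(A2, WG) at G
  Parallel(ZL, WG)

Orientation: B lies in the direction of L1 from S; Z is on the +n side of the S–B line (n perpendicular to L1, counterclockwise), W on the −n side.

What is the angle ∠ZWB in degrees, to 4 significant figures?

85.24°

The slot axis is L1's direction at -66.9°, so u = (cos -66.9°, sin -66.9°) = (0.3923, -0.9198) and n = (−sin -66.9°, cos -66.9°) = (0.9198, 0.3923). S is at the origin and B lies 67.2 along u from S, so B = 67.2·u = (26.37, -61.81). Tangency of A1 to both parallel lines with radius 5.6 puts Z and W at S ± 5.6·n: Z = (5.151, 2.197), W = (-5.151, -2.197). Then cos ∠ZWB = WZ·WB / (|WZ||WB|), giving 85.24°.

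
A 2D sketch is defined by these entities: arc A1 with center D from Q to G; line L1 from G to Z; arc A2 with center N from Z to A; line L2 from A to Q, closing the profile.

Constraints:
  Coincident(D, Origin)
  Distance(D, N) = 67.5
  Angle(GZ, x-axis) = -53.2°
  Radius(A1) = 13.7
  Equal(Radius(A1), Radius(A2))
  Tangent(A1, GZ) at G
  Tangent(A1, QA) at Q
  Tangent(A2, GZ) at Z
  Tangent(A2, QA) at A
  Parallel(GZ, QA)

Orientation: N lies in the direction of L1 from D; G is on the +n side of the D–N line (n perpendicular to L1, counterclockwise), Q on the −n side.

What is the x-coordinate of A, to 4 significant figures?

29.46

The slot axis is L1's direction at -53.2°, so u = (cos -53.2°, sin -53.2°) = (0.5990, -0.8007) and n = (−sin -53.2°, cos -53.2°) = (0.8007, 0.5990). D is at the origin and N lies 67.5 along u from D, so N = 67.5·u = (40.43, -54.05). Tangency of A1 to both parallel lines with radius 13.7 puts G and Q at D ± 13.7·n: G = (10.97, 8.207), Q = (-10.97, -8.207). Equal radii place Z and A the same way about N: Z = N + 13.7·n = (51.40, -45.84), A = N − 13.7·n = (29.46, -62.26). So A.x = 29.46.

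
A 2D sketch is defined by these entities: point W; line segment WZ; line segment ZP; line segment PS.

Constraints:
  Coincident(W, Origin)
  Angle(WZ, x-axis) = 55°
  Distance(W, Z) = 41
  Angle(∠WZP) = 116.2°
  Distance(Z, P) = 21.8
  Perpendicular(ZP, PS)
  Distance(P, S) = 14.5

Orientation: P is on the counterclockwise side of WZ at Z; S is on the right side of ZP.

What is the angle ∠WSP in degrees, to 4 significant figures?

37.88°

∠WZP = 116.2°, so ZP runs at 55.0° + (180° − 116.2°) = 118.8° from the x-axis; with |ZP| = 21.8, P = Z + 21.8·(cos 118.8°, sin 118.8°) = (13.01, 52.69). ZP ⟂ PS; with |PS| = 14.5 on the right of ZP, S = P + 14.5·(0.8763, 0.4818) = (25.72, 59.67). Then cos ∠WSP = SW·SP / (|SW||SP|), giving 37.88°.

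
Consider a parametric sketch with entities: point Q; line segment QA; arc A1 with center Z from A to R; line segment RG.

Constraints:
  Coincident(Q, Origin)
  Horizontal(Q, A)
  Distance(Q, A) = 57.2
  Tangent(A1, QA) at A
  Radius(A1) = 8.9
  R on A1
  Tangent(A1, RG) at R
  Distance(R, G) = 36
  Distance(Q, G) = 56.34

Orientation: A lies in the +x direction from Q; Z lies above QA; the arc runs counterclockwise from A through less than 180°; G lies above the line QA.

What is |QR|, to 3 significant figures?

65.4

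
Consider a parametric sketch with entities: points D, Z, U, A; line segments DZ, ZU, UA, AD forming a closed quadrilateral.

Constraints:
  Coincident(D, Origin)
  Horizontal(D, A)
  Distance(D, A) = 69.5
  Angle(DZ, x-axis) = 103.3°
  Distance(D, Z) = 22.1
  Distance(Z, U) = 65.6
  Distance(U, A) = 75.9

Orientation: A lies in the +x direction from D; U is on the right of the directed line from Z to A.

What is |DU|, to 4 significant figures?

43.54

Checks: |ZU| = 65.60 ✓; |UA| = 75.90 ✓.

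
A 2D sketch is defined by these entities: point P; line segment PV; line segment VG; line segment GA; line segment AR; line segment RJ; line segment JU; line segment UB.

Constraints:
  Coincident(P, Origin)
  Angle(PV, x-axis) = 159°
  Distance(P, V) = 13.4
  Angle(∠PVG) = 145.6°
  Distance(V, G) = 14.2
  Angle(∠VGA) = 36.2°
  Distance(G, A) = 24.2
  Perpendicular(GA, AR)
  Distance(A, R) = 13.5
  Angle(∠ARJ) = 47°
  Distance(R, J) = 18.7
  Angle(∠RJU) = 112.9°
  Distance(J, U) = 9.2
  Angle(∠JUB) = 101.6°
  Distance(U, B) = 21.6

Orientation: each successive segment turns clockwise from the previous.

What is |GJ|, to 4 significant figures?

10.55

P is at the origin; PV runs at 159.0° with length 13.4, so V = (-12.51, 4.802). ∠PVG = 145.6° gives VG at 124.6° from the x-axis; with |VG| = 14.2, G = (-20.57, 16.49). ∠VGA = 36.2° gives GA at -19.20° from the x-axis; with |GA| = 24.2, A = (2.281, 8.532). GA ⟂ AR, so AR runs at -109.2°; with |AR| = 13.5, R = (-2.159, -4.217). ∠ARJ = 47.0° gives RJ at 117.8° from the x-axis; with |RJ| = 18.7, J = (-10.88, 12.32). Then |GJ| = |J − G| = 10.55.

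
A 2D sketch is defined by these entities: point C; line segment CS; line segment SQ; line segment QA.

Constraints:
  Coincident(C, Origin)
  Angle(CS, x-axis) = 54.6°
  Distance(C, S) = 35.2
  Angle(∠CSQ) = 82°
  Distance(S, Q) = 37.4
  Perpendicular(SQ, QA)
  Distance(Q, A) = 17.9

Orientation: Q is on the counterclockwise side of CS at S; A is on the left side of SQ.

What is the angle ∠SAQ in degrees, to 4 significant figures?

64.42°

∠CSQ = 82.0°, so SQ runs at 54.6° + (180° − 82.0°) = 152.6° from the x-axis; with |SQ| = 37.4, Q = S + 37.4·(cos 152.6°, sin 152.6°) = (-12.81, 45.90). The perpendicularity gives QA at right angles to SQ; with |QA| = 17.9 on the left of SQ, A = Q + 17.9·(-0.4602, -0.8878) = (-21.05, 30.01). Then cos ∠SAQ = AS·AQ / (|AS||AQ|), giving 64.42°.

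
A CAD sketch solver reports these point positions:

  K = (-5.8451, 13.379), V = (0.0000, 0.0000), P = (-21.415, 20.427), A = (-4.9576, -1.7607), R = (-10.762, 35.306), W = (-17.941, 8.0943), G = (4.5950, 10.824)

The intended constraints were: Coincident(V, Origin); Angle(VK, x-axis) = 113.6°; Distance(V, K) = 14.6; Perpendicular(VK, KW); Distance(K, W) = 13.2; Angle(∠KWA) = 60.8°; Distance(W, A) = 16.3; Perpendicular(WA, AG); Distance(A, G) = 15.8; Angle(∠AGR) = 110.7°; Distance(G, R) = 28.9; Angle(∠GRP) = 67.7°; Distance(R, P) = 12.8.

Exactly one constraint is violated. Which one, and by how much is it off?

Distance(R, P) = 12.8 — off by 5.50.

V = (0.00, 0.00) ✓; VK at 113.6° ✓; |VK| = 14.60 ✓; ∠(VK, KW) = 90.00° ✓; |KW| = 13.20 ✓; ∠KWA = 60.80° ✓; |WA| = 16.30 ✓; ∠(WA, AG) = 90.00° ✓; |AG| = 15.80 ✓; ∠AGR = 110.7° ✓; |GR| = 28.90 ✓; ∠GRP = 67.70° ✓; |RP| = 18.30 ✗.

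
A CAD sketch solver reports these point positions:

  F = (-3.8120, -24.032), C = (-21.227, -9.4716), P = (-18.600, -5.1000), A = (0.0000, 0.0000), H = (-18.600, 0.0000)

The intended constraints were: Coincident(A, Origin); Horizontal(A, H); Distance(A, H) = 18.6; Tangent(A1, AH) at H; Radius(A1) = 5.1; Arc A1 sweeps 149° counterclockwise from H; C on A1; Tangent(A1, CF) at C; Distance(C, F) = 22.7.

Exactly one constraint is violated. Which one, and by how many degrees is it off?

Tangent(A1, CF) at C — off by 8.90°.

A = (0.00, 0.00) ✓; A.y = 0.00, H.y = 0.00 ✓; |AH| = 18.60 ✓; ∠(PH, HA) = 90.00° ✓; |PH| = 5.100 ✓; bearing(P→C) − bearing(P→H) = 149.0° ✓; |PC| = 5.100 ✓; ∠(PC, CF) = 98.90° ✗; |CF| = 22.70 ✓.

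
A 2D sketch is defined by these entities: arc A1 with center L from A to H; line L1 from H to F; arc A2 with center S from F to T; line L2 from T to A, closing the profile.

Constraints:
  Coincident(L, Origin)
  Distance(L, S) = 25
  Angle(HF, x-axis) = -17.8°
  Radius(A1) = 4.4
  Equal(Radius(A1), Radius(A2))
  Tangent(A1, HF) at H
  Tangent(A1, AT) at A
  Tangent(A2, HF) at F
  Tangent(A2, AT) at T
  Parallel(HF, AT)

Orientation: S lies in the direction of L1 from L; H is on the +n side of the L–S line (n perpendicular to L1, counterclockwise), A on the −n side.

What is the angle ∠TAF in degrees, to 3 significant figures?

19.4°

The slot axis is L1's direction at -17.8°, so u = (cos -17.8°, sin -17.8°) = (0.952, -0.306) and n = (−sin -17.8°, cos -17.8°) = (0.306, 0.952). L is at the origin and S lies 25.0 along u from L, so S = 25.0·u = (23.8, -7.64). Tangency of A1 to both parallel lines with radius 4.4 puts H and A at L ± 4.4·n: H = (1.35, 4.19), A = (-1.35, -4.19). Equal radii place F and T the same way about S: F = S + 4.4·n = (25.1, -3.45), T = S − 4.4·n = (22.5, -11.8). Then cos ∠TAF = AT·AF / (|AT||AF|), giving 19.4°.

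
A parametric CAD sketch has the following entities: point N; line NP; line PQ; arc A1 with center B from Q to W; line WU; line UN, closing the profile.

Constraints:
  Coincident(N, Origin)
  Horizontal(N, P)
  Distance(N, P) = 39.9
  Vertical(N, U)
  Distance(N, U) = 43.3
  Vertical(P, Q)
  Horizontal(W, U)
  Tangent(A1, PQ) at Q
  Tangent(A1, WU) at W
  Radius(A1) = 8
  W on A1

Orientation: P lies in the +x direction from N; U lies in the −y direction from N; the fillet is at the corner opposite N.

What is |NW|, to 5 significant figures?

53.782

N is at the origin; NP is horizontal with |NP| = 39.9 and P on the +x side, so P = (39.900, 0.0000). NU is vertical with |NU| = 43.3 and U on the −y side, so U = (0.0000, -43.300). The virtual corner opposite N is at (39.900, -43.300). The tangent condition forces BQ to be normal to PQ and tangency of A1 to WU means the radius BW is perpendicular to WU, with radius 8.0, so the center B sits 8.0 in from both sides at B = (31.900, -35.300). That places the tangent points at Q = (39.900, -35.300) on PQ and W = (31.900, -43.300) on WU. Then |NW| = |W − N| = 53.782.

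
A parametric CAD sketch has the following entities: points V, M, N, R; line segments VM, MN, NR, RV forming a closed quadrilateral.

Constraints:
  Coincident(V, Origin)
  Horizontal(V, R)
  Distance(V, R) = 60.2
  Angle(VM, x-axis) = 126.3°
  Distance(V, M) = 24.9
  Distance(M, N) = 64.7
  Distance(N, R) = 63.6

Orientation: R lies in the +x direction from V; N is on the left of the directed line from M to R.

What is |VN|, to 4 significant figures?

69.67

V is at the origin; V and R share the same y with |VR| = 60.2 and R in +x, so R = (60.2, 0). VM runs at 126.3° with |VM| = 24.9, so M = (-14.74, 20.07). N is determined by |MN| = 64.7 and |NR| = 63.6 together: it lies at the intersection of circle(M, 64.7) and circle(R, 63.6). With |MR| = 77.58, the foot of the radical line on MR is 39.70 from M and the perpendicular offset is √(64.7² − 39.70²) = 51.09. Taking the left-of-MR solution: N = (36.82, 59.15).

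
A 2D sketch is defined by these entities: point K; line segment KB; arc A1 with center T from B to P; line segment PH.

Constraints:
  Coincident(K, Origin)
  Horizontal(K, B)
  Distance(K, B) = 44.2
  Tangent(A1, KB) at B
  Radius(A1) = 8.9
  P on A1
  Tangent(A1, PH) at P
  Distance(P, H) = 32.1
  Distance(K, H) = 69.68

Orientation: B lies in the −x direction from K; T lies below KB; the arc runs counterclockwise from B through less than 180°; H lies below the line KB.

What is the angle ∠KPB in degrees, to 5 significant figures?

32.816°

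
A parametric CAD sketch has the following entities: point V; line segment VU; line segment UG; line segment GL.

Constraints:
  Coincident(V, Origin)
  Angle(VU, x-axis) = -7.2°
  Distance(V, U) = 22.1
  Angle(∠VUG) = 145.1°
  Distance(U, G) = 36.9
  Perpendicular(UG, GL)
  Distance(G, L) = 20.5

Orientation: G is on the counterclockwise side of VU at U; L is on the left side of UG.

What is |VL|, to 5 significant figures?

55.583

∠VUG = 145.1°, so UG runs at -7.2° + (180° − 145.1°) = 27.700° from the x-axis; with |UG| = 36.9, G = U + 36.9·(cos 27.700°, sin 27.700°) = (54.597, 14.383). UG ⟂ GL; with |GL| = 20.5 on the left of UG, L = G + 20.5·(-0.46484, 0.88539) = (45.067, 32.533). Then |VL| = |L − V| = 55.583.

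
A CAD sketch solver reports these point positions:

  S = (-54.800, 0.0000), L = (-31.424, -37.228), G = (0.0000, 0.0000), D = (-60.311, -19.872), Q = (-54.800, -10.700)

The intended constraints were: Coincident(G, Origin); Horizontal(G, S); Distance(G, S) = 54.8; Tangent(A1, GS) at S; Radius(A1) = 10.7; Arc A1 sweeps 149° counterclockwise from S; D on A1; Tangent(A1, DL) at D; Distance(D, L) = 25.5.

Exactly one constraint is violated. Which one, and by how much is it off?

Distance(D, L) = 25.5 — off by 8.20.

G = (0.00, 0.00) ✓; G.y = 0.00, S.y = 0.00 ✓; |GS| = 54.80 ✓; ∠(QS, SG) = 90.00° ✓; |QS| = 10.70 ✓; bearing(Q→D) − bearing(Q→S) = 149.0° ✓; |QD| = 10.70 ✓; ∠(QD, DL) = 90.00° ✓; |DL| = 33.70 ✗.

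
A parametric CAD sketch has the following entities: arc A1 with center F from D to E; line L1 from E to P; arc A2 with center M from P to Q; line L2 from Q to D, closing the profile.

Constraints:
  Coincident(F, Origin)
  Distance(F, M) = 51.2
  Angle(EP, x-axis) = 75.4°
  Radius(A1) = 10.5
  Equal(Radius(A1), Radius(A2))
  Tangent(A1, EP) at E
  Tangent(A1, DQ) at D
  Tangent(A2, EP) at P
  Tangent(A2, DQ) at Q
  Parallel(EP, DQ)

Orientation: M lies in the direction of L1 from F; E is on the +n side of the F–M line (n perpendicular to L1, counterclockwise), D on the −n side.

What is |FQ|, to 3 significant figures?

52.3

The slot axis is L1's direction at 75.4°, so u = (cos 75.4°, sin 75.4°) = (0.252, 0.968) and n = (−sin 75.4°, cos 75.4°) = (-0.968, 0.252). F is at the origin and M lies 51.2 along u from F, so M = 51.2·u = (12.9, 49.5). Tangency of A1 to both parallel lines with radius 10.5 puts E and D at F ± 10.5·n: E = (-10.2, 2.65), D = (10.2, -2.65). Equal radii place P and Q the same way about M: P = M + 10.5·n = (2.75, 52.2), Q = M − 10.5·n = (23.1, 46.9). Then |FQ| = |Q − F| = 52.3.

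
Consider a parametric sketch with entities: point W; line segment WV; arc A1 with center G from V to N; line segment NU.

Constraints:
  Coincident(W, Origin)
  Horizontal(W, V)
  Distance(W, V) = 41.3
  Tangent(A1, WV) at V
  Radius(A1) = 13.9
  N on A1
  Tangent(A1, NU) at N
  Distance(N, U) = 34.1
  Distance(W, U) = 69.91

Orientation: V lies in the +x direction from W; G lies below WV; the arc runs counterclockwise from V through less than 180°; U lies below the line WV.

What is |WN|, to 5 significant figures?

36.863

Checks: |GN| = 13.90 ✓; ∠(GN, NU) = 90.00° ✓; |NU| = 34.10 ✓; |WU| = 69.91 ✓.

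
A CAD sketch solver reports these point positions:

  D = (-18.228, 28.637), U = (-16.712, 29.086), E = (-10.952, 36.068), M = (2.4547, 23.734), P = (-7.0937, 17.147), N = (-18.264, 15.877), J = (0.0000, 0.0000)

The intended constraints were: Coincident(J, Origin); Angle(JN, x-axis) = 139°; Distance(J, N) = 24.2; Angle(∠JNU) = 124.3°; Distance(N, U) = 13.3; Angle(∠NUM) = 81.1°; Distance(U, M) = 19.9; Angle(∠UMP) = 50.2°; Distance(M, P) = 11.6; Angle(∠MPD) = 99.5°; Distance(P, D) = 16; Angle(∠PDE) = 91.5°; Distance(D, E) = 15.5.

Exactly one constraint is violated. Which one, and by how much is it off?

Distance(D, E) = 15.5 — off by 5.10.

J = (0.00, 0.00) ✓; JN at 139.0° ✓; |JN| = 24.20 ✓; ∠JNU = 124.3° ✓; |NU| = 13.30 ✓; ∠NUM = 81.10° ✓; |UM| = 19.90 ✓; ∠UMP = 50.20° ✓; |MP| = 11.60 ✓; ∠MPD = 99.50° ✓; |PD| = 16.00 ✓; ∠PDE = 91.50° ✓; |DE| = 10.40 ✗.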